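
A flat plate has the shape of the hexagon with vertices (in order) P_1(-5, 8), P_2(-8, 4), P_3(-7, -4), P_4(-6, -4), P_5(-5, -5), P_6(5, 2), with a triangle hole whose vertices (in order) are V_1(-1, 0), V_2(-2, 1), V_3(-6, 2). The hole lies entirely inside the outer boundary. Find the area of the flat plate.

Outer boundary:
Σ = (44) + (60) + (4) + (10) + (15) + (50) = 183
Area = |Σ|/2 = 91.5.
Hole:
V_1→V_2: (-1)(1) − (-2)(0) = -1
V_2→V_3: (-2)(2) − (-6)(1) = 2
V_3→V_1: (-6)(0) − (-1)(2) = 2
Σ = 3
Area = |Σ|/2 = 1.5.
Net area = 91.5 − 1.5 = 90.

90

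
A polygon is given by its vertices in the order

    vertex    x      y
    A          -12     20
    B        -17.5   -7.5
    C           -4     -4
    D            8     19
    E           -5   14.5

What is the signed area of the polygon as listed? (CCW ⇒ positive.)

360.5

Apply the surveyor's formula: 2A = Σ (x_i·y_{i+1} − x_{i+1}·y_i), indices taken mod 5.
Cross-terms: 440, 40, -44, 211, 74  ⇒  Σ = 721
Signed area = Σ/2 = 360.5 (positive ⇒ counter-clockwise traversal).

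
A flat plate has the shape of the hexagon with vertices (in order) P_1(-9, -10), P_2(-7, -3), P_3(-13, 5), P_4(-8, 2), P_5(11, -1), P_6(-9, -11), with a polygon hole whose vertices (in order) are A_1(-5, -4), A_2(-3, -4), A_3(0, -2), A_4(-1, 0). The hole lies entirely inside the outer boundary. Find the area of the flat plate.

120

Outer boundary:
P_1→P_2: (-9)(-3) − (-7)(-10) = -43
P_2→P_3: (-7)(5) − (-13)(-3) = -74
P_3→P_4: (-13)(2) − (-8)(5) = 14
P_4→P_5: (-8)(-1) − (11)(2) = -14
P_5→P_6: (11)(-11) − (-9)(-1) = -130
P_6→P_1: (-9)(-10) − (-9)(-11) = -9
Σ = -256
Area = |Σ|/2 = 128.
Hole:
A_1→A_2: (-5)(-4) − (-3)(-4) = 8
A_2→A_3: (-3)(-2) − (0)(-4) = 6
A_3→A_4: (0)(0) − (-1)(-2) = -2
A_4→A_1: (-1)(-4) − (-5)(0) = 4
Σ = 16
Area = |Σ|/2 = 8.
Net area = 128 − 8 = 120.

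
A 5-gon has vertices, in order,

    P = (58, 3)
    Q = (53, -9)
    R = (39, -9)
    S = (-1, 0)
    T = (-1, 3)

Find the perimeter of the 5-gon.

|PQ| = √((-5)² + (-12)²) = √169 = 13
|QR| = √((-14)² + (0)²) = √196 = 14
|RS| = √((-40)² + (9)²) = √1681 = 41
|ST| = √((0)² + (3)²) = √9 = 3
|TP| = √((59)² + (0)²) = √3481 = 59
Perimeter = 13 + 14 + 41 + 3 + 59 = 130.

130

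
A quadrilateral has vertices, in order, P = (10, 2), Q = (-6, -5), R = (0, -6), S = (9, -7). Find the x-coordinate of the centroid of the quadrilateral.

Apply Gauss's area formula. First the cross-terms c_i = x_i·y_{i+1} − x_{i+1}·y_i:
  -38, 36, 54, 88  ⇒  2A = 140, A = 70.
Then Σ (x_i + x_{i+1})·c_i = 1790, so x̄ = 1790 / (6·70) = 179/42.

179/42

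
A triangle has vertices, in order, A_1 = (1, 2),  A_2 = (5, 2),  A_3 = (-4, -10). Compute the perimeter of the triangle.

|A_1A_2| = √((4)² + (0)²) = √16 = 4
|A_2A_3| = √((-9)² + (-12)²) = √225 = 15
|A_3A_1| = √((5)² + (12)²) = √169 = 13
Perimeter = 4 + 15 + 13 = 32.

32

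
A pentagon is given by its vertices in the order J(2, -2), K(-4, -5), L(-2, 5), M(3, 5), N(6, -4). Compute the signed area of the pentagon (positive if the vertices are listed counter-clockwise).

-59.5

Apply the surveyor's formula: 2A = Σ (x_i·y_{i+1} − x_{i+1}·y_i), indices taken mod 5.
Cross-terms: -18, -30, -25, -42, -4  ⇒  Σ = -119
Signed area = Σ/2 = -59.5 (negative ⇒ clockwise traversal).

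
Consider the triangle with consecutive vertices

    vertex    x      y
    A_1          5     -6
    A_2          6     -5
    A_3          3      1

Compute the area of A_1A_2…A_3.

Apply the surveyor's formula: 2A = Σ (x_i·y_{i+1} − x_{i+1}·y_i), indices taken mod 3.
Σ = (11) + (21) + (-23) = 9
Area = |Σ|/2 = 4.5.

4.5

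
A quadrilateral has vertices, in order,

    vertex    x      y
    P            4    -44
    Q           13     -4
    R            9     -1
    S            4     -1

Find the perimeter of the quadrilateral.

|PQ| = √((9)² + (40)²) = √1681 = 41
|QR| = √((-4)² + (3)²) = √25 = 5
|RS| = √((-5)² + (0)²) = √25 = 5
|SP| = √((0)² + (-43)²) = √1849 = 43
Perimeter = 41 + 5 + 5 + 43 = 94.

94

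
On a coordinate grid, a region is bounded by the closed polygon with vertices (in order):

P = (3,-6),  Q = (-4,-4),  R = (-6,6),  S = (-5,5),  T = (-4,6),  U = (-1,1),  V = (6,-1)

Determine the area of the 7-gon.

Apply the shoelace formula: 2A = Σ (x_i·y_{i+1} − x_{i+1}·y_i), indices taken mod 7.
Σ = (-36) + (-48) + (0) + (-10) + (2) + (-5) + (-33) = -130
Area = |Σ|/2 = 65.

65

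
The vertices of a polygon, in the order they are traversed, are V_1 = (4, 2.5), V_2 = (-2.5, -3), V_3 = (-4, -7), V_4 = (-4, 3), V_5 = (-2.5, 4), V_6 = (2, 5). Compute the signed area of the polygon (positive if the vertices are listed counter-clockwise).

-42.125

Apply the shoelace formula: 2A = Σ (x_i·y_{i+1} − x_{i+1}·y_i), indices taken mod 6.
Σ = (-5.75) + (5.5) + (-40) + (-8.5) + (-20.5) + (-15) = -84.25
Signed area = Σ/2 = -42.125 (negative ⇒ clockwise traversal).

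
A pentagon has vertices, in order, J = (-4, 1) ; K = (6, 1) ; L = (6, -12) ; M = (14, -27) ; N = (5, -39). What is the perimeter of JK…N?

|JK| = √((10)² + (0)²) = √100 = 10
|KL| = √((0)² + (-13)²) = √169 = 13
|LM| = √((8)² + (-15)²) = √289 = 17
|MN| = √((-9)² + (-12)²) = √225 = 15
|NJ| = √((-9)² + (40)²) = √1681 = 41
Perimeter = 10 + 13 + 17 + 15 + 41 = 96.

96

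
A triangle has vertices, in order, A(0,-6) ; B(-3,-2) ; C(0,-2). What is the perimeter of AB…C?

|AB| = √((-3)² + (4)²) = √25 = 5
|BC| = √((3)² + (0)²) = √9 = 3
|CA| = √((0)² + (-4)²) = √16 = 4
Perimeter = 5 + 3 + 4 = 12.

12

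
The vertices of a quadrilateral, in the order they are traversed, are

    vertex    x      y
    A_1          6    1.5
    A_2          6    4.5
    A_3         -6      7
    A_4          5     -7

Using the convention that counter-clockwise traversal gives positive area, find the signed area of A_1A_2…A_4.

Cross-terms: 18, 69, 7, 49.5  ⇒  Σ = 143.5
Signed area = Σ/2 = 71.75 (positive ⇒ counter-clockwise traversal).

71.75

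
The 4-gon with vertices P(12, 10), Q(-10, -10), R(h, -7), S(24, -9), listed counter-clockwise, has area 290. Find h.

14

The doubled signed area Σ (x_i y_{i+1} − x_{i+1} y_i) is linear in h.
With h=0 it equals 566; the coefficient of h is 1 (from the two edges through R).
So 1·h + 566 = 2·290 = 580 ⇒ h = 14.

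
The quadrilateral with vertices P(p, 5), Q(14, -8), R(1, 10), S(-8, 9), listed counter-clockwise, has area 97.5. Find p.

-4

The doubled signed area Σ (x_i y_{i+1} − x_{i+1} y_i) is linear in p.
With p=0 it equals 127; the coefficient of p is -17 (from the two edges through P).
So -17·p + 127 = 2·97.5 = 195 ⇒ p = -4.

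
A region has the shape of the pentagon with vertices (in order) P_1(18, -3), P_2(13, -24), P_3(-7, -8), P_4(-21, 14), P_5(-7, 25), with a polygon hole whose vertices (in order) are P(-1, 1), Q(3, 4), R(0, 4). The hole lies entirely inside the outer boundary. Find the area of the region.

889

Outer boundary:
P_1→P_2: (18)(-24) − (13)(-3) = -393
P_2→P_3: (13)(-8) − (-7)(-24) = -272
P_3→P_4: (-7)(14) − (-21)(-8) = -266
P_4→P_5: (-21)(25) − (-7)(14) = -427
P_5→P_1: (-7)(-3) − (18)(25) = -429
Σ = -1787
Area = |Σ|/2 = 893.5.
Hole:
Apply Gauss's area formula: 2A = Σ (x_i·y_{i+1} − x_{i+1}·y_i), indices taken mod 3.
Σ = (-7) + (12) + (4) = 9
Area = |Σ|/2 = 4.5.
Net area = 893.5 − 4.5 = 889.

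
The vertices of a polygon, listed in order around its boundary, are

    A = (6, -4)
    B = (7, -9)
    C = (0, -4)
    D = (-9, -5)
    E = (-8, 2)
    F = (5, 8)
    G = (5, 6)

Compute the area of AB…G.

144

Apply the surveyor's formula: 2A = Σ (x_i·y_{i+1} − x_{i+1}·y_i), indices taken mod 7.
Σ = (-26) + (-28) + (-36) + (-58) + (-74) + (-10) + (-56) = -288
Area = |Σ|/2 = 144.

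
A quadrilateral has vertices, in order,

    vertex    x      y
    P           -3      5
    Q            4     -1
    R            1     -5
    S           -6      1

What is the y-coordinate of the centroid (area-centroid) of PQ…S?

0

Apply the shoelace (surveyor's) formula. First the cross-terms c_i = x_i·y_{i+1} − x_{i+1}·y_i:
  -17, -19, -29, -27  ⇒  2A = -92, A = -46.
Then Σ (y_i + y_{i+1})·c_i = 0, so ȳ = 0 / (6·(-46)) = 0.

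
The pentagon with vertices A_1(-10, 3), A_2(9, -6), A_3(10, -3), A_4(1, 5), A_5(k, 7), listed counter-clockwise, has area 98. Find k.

The doubled signed area Σ (x_i y_{i+1} − x_{i+1} y_i) is linear in k.
With k=0 it equals 196; the coefficient of k is -2 (from the two edges through A_5).
So -2·k + 196 = 2·98 = 196 ⇒ k = 0.

0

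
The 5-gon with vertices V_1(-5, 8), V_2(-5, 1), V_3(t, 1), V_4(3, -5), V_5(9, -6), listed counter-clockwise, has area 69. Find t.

-7

The doubled signed area Σ (x_i y_{i+1} − x_{i+1} y_i) is linear in t.
With t=0 it equals 96; the coefficient of t is -6 (from the two edges through V_3).
So -6·t + 96 = 2·69 = 138 ⇒ t = -7.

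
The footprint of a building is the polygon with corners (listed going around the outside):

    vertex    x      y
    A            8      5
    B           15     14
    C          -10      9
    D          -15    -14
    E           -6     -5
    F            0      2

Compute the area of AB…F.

Apply the surveyor's formula: 2A = Σ (x_i·y_{i+1} − x_{i+1}·y_i), indices taken mod 6.
A→B: (8)(14) − (15)(5) = 37
B→C: (15)(9) − (-10)(14) = 275
C→D: (-10)(-14) − (-15)(9) = 275
D→E: (-15)(-5) − (-6)(-14) = -9
E→F: (-6)(2) − (0)(-5) = -12
F→A: (0)(5) − (8)(2) = -16
Σ = 550
Area = |Σ|/2 = 275.

275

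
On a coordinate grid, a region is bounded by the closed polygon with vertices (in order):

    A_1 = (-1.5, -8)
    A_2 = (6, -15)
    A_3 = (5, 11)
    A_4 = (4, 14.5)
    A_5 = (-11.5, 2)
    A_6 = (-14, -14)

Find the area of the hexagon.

Apply the surveyor's formula: 2A = Σ (x_i·y_{i+1} − x_{i+1}·y_i), indices taken mod 6.
A_1→A_2: (-1.5)(-15) − (6)(-8) = 70.5
A_2→A_3: (6)(11) − (5)(-15) = 141
A_3→A_4: (5)(14.5) − (4)(11) = 28.5
A_4→A_5: (4)(2) − (-11.5)(14.5) = 174.75
A_5→A_6: (-11.5)(-14) − (-14)(2) = 189
A_6→A_1: (-14)(-8) − (-1.5)(-14) = 91
Σ = 694.75
Area = |Σ|/2 = 347.375.

347.375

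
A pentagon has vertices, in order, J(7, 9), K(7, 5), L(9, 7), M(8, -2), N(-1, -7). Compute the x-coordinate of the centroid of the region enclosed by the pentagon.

Apply the shoelace (surveyor's) formula. First the cross-terms c_i = x_i·y_{i+1} − x_{i+1}·y_i:
  -28, 4, -74, -58, 40  ⇒  2A = -116, A = -58.
Then Σ (x_i + x_{i+1})·c_i = -1752, so x̄ = -1752 / (6·(-58)) = 146/29.

146/29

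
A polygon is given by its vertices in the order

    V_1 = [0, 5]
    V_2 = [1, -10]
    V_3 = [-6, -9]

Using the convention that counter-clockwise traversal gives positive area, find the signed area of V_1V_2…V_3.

Apply the shoelace (surveyor's) formula: 2A = Σ (x_i·y_{i+1} − x_{i+1}·y_i), indices taken mod 3.
V_1→V_2: (0)(-10) − (1)(5) = -5
V_2→V_3: (1)(-9) − (-6)(-10) = -69
V_3→V_1: (-6)(5) − (0)(-9) = -30
Σ = -104
Signed area = Σ/2 = -52 (negative ⇒ clockwise traversal).

-52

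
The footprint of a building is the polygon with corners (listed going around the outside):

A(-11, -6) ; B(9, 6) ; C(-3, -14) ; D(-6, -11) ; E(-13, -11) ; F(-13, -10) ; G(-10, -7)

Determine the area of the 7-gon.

143.5

Σ = (-12) + (-108) + (-51) + (-77) + (-13) + (-9) + (-17) = -287
Area = |Σ|/2 = 143.5.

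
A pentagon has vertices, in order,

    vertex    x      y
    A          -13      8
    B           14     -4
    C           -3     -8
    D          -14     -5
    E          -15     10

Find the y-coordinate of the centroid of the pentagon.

-269/243

Apply the shoelace formula. First the cross-terms c_i = x_i·y_{i+1} − x_{i+1}·y_i:
  -60, -124, -97, -215, 10  ⇒  2A = -486, A = -243.
Then Σ (y_i + y_{i+1})·c_i = 1614, so ȳ = 1614 / (6·(-243)) = -269/243.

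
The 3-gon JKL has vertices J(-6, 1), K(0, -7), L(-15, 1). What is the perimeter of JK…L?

|JK| = √((6)² + (-8)²) = √100 = 10
|KL| = √((-15)² + (8)²) = √289 = 17
|LJ| = √((9)² + (0)²) = √81 = 9
Perimeter = 10 + 17 + 9 = 36.

36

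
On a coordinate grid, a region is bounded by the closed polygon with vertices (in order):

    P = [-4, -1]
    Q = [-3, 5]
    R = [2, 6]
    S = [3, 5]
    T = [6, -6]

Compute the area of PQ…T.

Apply the surveyor's formula: 2A = Σ (x_i·y_{i+1} − x_{i+1}·y_i), indices taken mod 5.
P→Q: (-4)(5) − (-3)(-1) = -23
Q→R: (-3)(6) − (2)(5) = -28
R→S: (2)(5) − (3)(6) = -8
S→T: (3)(-6) − (6)(5) = -48
T→P: (6)(-1) − (-4)(-6) = -30
Σ = -137
Area = |Σ|/2 = 68.5.

68.5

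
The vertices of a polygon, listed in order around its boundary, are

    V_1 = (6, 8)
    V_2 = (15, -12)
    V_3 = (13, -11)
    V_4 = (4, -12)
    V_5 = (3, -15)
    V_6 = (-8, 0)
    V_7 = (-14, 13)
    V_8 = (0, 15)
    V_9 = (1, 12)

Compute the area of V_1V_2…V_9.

Apply Gauss's area formula: 2A = Σ (x_i·y_{i+1} − x_{i+1}·y_i), indices taken mod 9.
Σ = (-192) + (-9) + (-112) + (-24) + (-120) + (-104) + (-210) + (-15) + (-64) = -850
Area = |Σ|/2 = 425.

425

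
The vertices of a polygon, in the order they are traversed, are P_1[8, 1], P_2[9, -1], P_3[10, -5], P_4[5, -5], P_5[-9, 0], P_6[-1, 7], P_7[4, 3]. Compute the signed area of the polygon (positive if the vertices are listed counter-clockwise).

-118

Σ = (-17) + (-35) + (-25) + (-45) + (-63) + (-31) + (-20) = -236
Signed area = Σ/2 = -118 (negative ⇒ clockwise traversal).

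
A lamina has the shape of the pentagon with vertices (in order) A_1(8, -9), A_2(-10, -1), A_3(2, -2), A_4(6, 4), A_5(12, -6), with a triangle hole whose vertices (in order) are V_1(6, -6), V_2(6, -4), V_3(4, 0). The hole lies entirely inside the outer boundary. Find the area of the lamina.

Outer boundary:
Σ = (-98) + (22) + (20) + (-84) + (-60) = -200
Area = |Σ|/2 = 100.
Hole:
Apply the shoelace formula: 2A = Σ (x_i·y_{i+1} − x_{i+1}·y_i), indices taken mod 3.
Cross-terms: 12, 16, -24  ⇒  Σ = 4
Area = |Σ|/2 = 2.
Net area = 100 − 2 = 98.

98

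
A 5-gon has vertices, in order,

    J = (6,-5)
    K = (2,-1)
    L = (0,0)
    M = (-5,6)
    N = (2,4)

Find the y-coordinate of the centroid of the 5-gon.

Apply Gauss's area formula. First the cross-terms c_i = x_i·y_{i+1} − x_{i+1}·y_i:
  4, 0, 0, -32, -34  ⇒  2A = -62, A = -31.
Then Σ (y_i + y_{i+1})·c_i = -310, so ȳ = -310 / (6·(-31)) = 5/3.

5/3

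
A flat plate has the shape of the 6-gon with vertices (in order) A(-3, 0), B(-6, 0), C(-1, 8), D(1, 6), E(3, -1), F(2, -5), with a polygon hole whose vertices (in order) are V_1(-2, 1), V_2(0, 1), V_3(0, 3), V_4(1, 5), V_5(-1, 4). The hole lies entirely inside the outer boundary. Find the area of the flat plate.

Outer boundary:
Σ = (0) + (-48) + (-14) + (-19) + (-13) + (-15) = -109
Area = |Σ|/2 = 54.5.
Hole:
Apply the shoelace formula: 2A = Σ (x_i·y_{i+1} − x_{i+1}·y_i), indices taken mod 5.
Cross-terms: -2, 0, -3, 9, 7  ⇒  Σ = 11
Area = |Σ|/2 = 5.5.
Net area = 54.5 − 5.5 = 49.

49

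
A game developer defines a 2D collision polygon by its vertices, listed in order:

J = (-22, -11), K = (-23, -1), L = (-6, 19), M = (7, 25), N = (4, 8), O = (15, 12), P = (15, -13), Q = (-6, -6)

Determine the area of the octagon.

841

J→K: (-22)(-1) − (-23)(-11) = -231
K→L: (-23)(19) − (-6)(-1) = -443
L→M: (-6)(25) − (7)(19) = -283
M→N: (7)(8) − (4)(25) = -44
N→O: (4)(12) − (15)(8) = -72
O→P: (15)(-13) − (15)(12) = -375
P→Q: (15)(-6) − (-6)(-13) = -168
Q→J: (-6)(-11) − (-22)(-6) = -66
Σ = -1682
Area = |Σ|/2 = 841.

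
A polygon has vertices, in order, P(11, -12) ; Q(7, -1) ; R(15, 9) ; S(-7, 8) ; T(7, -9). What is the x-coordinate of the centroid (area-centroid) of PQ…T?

Apply Gauss's area formula. First the cross-terms c_i = x_i·y_{i+1} − x_{i+1}·y_i:
  73, 78, 183, 7, 15  ⇒  2A = 356, A = 178.
Then Σ (x_i + x_{i+1})·c_i = 4764, so x̄ = 4764 / (6·178) = 397/89.

397/89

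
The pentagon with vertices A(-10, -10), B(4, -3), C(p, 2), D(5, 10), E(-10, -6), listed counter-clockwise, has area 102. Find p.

2

The doubled signed area Σ (x_i y_{i+1} − x_{i+1} y_i) is linear in p.
With p=0 it equals 178; the coefficient of p is 13 (from the two edges through C).
So 13·p + 178 = 2·102 = 204 ⇒ p = 2.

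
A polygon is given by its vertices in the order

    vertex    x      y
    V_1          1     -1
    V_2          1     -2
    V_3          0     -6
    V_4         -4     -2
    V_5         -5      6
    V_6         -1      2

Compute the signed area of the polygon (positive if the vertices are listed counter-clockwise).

-35

Apply Gauss's area formula: 2A = Σ (x_i·y_{i+1} − x_{i+1}·y_i), indices taken mod 6.
Cross-terms: -1, -6, -24, -34, -4, -1  ⇒  Σ = -70
Signed area = Σ/2 = -35 (negative ⇒ clockwise traversal).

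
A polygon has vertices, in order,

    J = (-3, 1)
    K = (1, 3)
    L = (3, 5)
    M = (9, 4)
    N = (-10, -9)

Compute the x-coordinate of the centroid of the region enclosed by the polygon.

Apply Gauss's area formula. First the cross-terms c_i = x_i·y_{i+1} − x_{i+1}·y_i:
  -10, -4, -33, -41, -37  ⇒  2A = -125, A = -62.5.
Then Σ (x_i + x_{i+1})·c_i = 130, so x̄ = 130 / (6·(-62.5)) = -26/75.

-26/75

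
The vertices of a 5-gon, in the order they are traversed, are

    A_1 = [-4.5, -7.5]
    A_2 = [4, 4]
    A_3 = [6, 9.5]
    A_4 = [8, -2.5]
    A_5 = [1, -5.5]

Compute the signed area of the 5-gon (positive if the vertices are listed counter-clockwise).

-69.375

Σ = (12) + (14) + (-91) + (-41.5) + (-32.25) = -138.75
Signed area = Σ/2 = -69.375 (negative ⇒ clockwise traversal).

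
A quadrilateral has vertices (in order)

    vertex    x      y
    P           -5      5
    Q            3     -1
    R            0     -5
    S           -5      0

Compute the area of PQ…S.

Cross-terms: -10, -15, -25, -25  ⇒  Σ = -75
Area = |Σ|/2 = 37.5.

37.5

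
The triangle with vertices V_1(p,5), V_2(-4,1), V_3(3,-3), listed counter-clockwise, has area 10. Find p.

Write out the shoelace sum; only the two edges meeting at V_1 involve p:
2·Area = [(3·5 − p·(-3)) + (p·1 − (-4)·5)] + 9
       = 4·p + 44 = 20
⇒ p = -6.

-6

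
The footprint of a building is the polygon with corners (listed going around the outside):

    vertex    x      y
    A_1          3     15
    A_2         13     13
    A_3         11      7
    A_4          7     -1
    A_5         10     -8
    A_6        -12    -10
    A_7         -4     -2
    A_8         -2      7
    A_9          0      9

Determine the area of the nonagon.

301.5

Apply the shoelace formula: 2A = Σ (x_i·y_{i+1} − x_{i+1}·y_i), indices taken mod 9.
Σ = (-156) + (-52) + (-60) + (-46) + (-196) + (-16) + (-32) + (-18) + (-27) = -603
Area = |Σ|/2 = 301.5.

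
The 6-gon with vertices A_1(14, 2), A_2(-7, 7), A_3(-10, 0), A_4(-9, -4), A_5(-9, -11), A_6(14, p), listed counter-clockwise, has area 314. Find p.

-7

The doubled signed area Σ (x_i y_{i+1} − x_{i+1} y_i) is linear in p.
With p=0 it equals 467; the coefficient of p is -23 (from the two edges through A_6).
So -23·p + 467 = 2·314 = 628 ⇒ p = -7.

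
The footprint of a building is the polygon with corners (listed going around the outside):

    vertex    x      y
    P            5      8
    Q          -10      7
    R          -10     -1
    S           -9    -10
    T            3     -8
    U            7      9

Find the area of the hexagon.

Cross-terms: 115, 80, 91, 102, 83, 11  ⇒  Σ = 482
Area = |Σ|/2 = 241.

241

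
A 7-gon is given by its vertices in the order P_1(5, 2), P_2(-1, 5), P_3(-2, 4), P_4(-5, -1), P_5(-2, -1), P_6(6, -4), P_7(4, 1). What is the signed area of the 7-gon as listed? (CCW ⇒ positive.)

48.5

Apply the surveyor's formula: 2A = Σ (x_i·y_{i+1} − x_{i+1}·y_i), indices taken mod 7.
Σ = (27) + (6) + (22) + (3) + (14) + (22) + (3) = 97
Signed area = Σ/2 = 48.5 (positive ⇒ counter-clockwise traversal).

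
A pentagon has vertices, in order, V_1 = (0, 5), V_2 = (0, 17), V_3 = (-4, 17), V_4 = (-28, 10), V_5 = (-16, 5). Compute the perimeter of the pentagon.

|V_1V_2| = √((0)² + (12)²) = √144 = 12
|V_2V_3| = √((-4)² + (0)²) = √16 = 4
|V_3V_4| = √((-24)² + (-7)²) = √625 = 25
|V_4V_5| = √((12)² + (-5)²) = √169 = 13
|V_5V_1| = √((16)² + (0)²) = √256 = 16
Perimeter = 12 + 4 + 25 + 13 + 16 = 70.

70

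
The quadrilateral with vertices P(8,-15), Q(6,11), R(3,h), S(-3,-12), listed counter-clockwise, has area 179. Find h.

Write out the shoelace sum; only the two edges meeting at R involve h:
2·Area = [(6·h − 3·11) + (3·(-12) − (-3)·h)] + 319
       = 9·h + 250 = 358
⇒ h = 12.

12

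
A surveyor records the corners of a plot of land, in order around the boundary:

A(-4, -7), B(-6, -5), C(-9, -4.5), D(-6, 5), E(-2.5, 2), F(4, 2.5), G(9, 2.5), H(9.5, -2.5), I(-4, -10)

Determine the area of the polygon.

150.75

Apply the shoelace formula: 2A = Σ (x_i·y_{i+1} − x_{i+1}·y_i), indices taken mod 9.
Cross-terms: -22, -18, -72, 0.5, -14.25, -12.5, -46.25, -105, -12  ⇒  Σ = -301.5
Area = |Σ|/2 = 150.75.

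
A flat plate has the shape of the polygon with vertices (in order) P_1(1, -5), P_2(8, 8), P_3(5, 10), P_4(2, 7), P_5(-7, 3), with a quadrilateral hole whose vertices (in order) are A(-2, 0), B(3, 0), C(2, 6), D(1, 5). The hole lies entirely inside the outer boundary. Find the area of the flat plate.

79

Outer boundary:
Apply the shoelace formula: 2A = Σ (x_i·y_{i+1} − x_{i+1}·y_i), indices taken mod 5.
Σ = (48) + (40) + (15) + (55) + (32) = 190
Area = |Σ|/2 = 95.
Hole:
A→B: (-2)(0) − (3)(0) = 0
B→C: (3)(6) − (2)(0) = 18
C→D: (2)(5) − (1)(6) = 4
D→A: (1)(0) − (-2)(5) = 10
Σ = 32
Area = |Σ|/2 = 16.
Net area = 95 − 16 = 79.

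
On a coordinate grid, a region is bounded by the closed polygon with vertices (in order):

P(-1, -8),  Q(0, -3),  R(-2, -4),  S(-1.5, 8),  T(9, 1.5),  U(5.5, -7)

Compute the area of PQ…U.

110.75

Apply Gauss's area formula: 2A = Σ (x_i·y_{i+1} − x_{i+1}·y_i), indices taken mod 6.
Σ = (3) + (-6) + (-22) + (-74.25) + (-71.25) + (-51) = -221.5
Area = |Σ|/2 = 110.75.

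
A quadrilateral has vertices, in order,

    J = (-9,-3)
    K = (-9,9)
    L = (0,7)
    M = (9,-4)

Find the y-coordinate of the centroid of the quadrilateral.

Apply Gauss's area formula. First the cross-terms c_i = x_i·y_{i+1} − x_{i+1}·y_i:
  -108, -63, -63, -63  ⇒  2A = -297, A = -148.5.
Then Σ (y_i + y_{i+1})·c_i = -1404, so ȳ = -1404 / (6·(-148.5)) = 52/33.

52/33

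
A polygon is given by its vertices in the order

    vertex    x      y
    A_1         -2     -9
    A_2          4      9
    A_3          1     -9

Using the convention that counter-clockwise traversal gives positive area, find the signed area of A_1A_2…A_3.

Apply the shoelace formula: 2A = Σ (x_i·y_{i+1} − x_{i+1}·y_i), indices taken mod 3.
A_1→A_2: (-2)(9) − (4)(-9) = 18
A_2→A_3: (4)(-9) − (1)(9) = -45
A_3→A_1: (1)(-9) − (-2)(-9) = -27
Σ = -54
Signed area = Σ/2 = -27 (negative ⇒ clockwise traversal).

-27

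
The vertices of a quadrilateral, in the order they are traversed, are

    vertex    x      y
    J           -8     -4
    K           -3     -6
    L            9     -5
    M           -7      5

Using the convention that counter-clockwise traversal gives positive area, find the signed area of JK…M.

91.5

Apply the shoelace (surveyor's) formula: 2A = Σ (x_i·y_{i+1} − x_{i+1}·y_i), indices taken mod 4.
Σ = (36) + (69) + (10) + (68) = 183
Signed area = Σ/2 = 91.5 (positive ⇒ counter-clockwise traversal).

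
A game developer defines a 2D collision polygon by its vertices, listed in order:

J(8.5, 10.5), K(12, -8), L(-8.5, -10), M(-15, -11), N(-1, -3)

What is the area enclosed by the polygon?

Apply Gauss's area formula: 2A = Σ (x_i·y_{i+1} − x_{i+1}·y_i), indices taken mod 5.
Cross-terms: -194, -188, -56.5, 34, 15  ⇒  Σ = -389.5
Area = |Σ|/2 = 194.75.

194.75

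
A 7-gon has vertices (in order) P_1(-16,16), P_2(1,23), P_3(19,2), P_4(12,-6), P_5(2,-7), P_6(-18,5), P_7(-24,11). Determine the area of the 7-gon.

715.5

Apply the shoelace formula: 2A = Σ (x_i·y_{i+1} − x_{i+1}·y_i), indices taken mod 7.
Cross-terms: -384, -435, -138, -72, -116, -78, -208  ⇒  Σ = -1431
Area = |Σ|/2 = 715.5.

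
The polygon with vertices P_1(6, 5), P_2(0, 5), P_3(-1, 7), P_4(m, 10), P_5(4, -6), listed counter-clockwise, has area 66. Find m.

-7

The doubled signed area Σ (x_i y_{i+1} − x_{i+1} y_i) is linear in m.
With m=0 it equals 41; the coefficient of m is -13 (from the two edges through P_4).
So -13·m + 41 = 2·66 = 132 ⇒ m = -7.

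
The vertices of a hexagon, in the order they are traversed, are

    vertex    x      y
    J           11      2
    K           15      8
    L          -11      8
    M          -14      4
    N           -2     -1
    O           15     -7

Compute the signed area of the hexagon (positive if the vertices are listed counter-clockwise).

246

Cross-terms: 58, 208, 68, 22, 29, 107  ⇒  Σ = 492
Signed area = Σ/2 = 246 (positive ⇒ counter-clockwise traversal).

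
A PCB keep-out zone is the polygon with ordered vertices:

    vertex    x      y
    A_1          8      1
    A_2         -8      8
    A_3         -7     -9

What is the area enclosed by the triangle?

Apply Gauss's area formula: 2A = Σ (x_i·y_{i+1} − x_{i+1}·y_i), indices taken mod 3.
Σ = (72) + (128) + (65) = 265
Area = |Σ|/2 = 132.5.

132.5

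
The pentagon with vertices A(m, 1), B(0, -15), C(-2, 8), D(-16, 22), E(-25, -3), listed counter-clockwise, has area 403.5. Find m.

Write out the shoelace sum; only the two edges meeting at A involve m:
2·Area = [((-25)·1 − m·(-3)) + (m·(-15) − 0·1)] + 652
       = -12·m + 627 = 807
⇒ m = -15.

-15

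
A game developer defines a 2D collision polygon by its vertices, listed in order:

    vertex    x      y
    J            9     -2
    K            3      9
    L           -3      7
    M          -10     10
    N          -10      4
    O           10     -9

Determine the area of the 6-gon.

173

Apply the surveyor's formula: 2A = Σ (x_i·y_{i+1} − x_{i+1}·y_i), indices taken mod 6.
Σ = (87) + (48) + (40) + (60) + (50) + (61) = 346
Area = |Σ|/2 = 173.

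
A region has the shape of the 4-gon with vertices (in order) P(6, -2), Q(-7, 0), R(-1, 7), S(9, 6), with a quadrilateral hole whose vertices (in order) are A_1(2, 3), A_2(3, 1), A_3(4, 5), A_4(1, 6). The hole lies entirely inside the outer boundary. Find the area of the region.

86

Outer boundary:
Apply the shoelace formula: 2A = Σ (x_i·y_{i+1} − x_{i+1}·y_i), indices taken mod 4.
Σ = (-14) + (-49) + (-69) + (-54) = -186
Area = |Σ|/2 = 93.
Hole:
Apply the shoelace formula: 2A = Σ (x_i·y_{i+1} − x_{i+1}·y_i), indices taken mod 4.
Cross-terms: -7, 11, 19, -9  ⇒  Σ = 14
Area = |Σ|/2 = 7.
Net area = 93 − 7 = 86.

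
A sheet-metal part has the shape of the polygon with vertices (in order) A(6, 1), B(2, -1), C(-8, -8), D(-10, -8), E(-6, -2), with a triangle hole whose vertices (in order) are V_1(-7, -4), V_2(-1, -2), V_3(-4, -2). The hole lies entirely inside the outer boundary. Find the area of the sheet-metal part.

32

Outer boundary:
Apply the surveyor's formula: 2A = Σ (x_i·y_{i+1} − x_{i+1}·y_i), indices taken mod 5.
Σ = (-8) + (-24) + (-16) + (-28) + (6) = -70
Area = |Σ|/2 = 35.
Hole:
Apply the shoelace formula: 2A = Σ (x_i·y_{i+1} − x_{i+1}·y_i), indices taken mod 3.
Σ = (10) + (-6) + (2) = 6
Area = |Σ|/2 = 3.
Net area = 35 − 3 = 32.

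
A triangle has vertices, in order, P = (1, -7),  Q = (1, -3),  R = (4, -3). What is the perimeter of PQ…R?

12

|PQ| = √((0)² + (4)²) = √16 = 4
|QR| = √((3)² + (0)²) = √9 = 3
|RP| = √((-3)² + (-4)²) = √25 = 5
Perimeter = 4 + 3 + 5 = 12.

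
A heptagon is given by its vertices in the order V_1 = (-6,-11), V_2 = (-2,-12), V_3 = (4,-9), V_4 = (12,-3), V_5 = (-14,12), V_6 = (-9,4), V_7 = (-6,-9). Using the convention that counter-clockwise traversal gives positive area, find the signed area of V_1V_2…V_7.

241.5

Apply the surveyor's formula: 2A = Σ (x_i·y_{i+1} − x_{i+1}·y_i), indices taken mod 7.
V_1→V_2: (-6)(-12) − (-2)(-11) = 50
V_2→V_3: (-2)(-9) − (4)(-12) = 66
V_3→V_4: (4)(-3) − (12)(-9) = 96
V_4→V_5: (12)(12) − (-14)(-3) = 102
V_5→V_6: (-14)(4) − (-9)(12) = 52
V_6→V_7: (-9)(-9) − (-6)(4) = 105
V_7→V_1: (-6)(-11) − (-6)(-9) = 12
Σ = 483
Signed area = Σ/2 = 241.5 (positive ⇒ counter-clockwise traversal).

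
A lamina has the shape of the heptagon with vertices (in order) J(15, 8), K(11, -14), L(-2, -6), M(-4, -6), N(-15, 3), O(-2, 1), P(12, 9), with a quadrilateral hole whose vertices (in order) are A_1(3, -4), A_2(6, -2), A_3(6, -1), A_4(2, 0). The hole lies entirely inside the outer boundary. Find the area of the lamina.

Outer boundary:
Apply the shoelace formula: 2A = Σ (x_i·y_{i+1} − x_{i+1}·y_i), indices taken mod 7.
Σ = (-298) + (-94) + (-12) + (-102) + (-9) + (-30) + (-39) = -584
Area = |Σ|/2 = 292.
Hole:
Apply the shoelace (surveyor's) formula: 2A = Σ (x_i·y_{i+1} − x_{i+1}·y_i), indices taken mod 4.
A_1→A_2: (3)(-2) − (6)(-4) = 18
A_2→A_3: (6)(-1) − (6)(-2) = 6
A_3→A_4: (6)(0) − (2)(-1) = 2
A_4→A_1: (2)(-4) − (3)(0) = -8
Σ = 18
Area = |Σ|/2 = 9.
Net area = 292 − 9 = 283.

283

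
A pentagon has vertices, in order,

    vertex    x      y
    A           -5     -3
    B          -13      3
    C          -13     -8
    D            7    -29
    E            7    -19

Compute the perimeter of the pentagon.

80

|AB| = √((-8)² + (6)²) = √100 = 10
|BC| = √((0)² + (-11)²) = √121 = 11
|CD| = √((20)² + (-21)²) = √841 = 29
|DE| = √((0)² + (10)²) = √100 = 10
|EA| = √((-12)² + (16)²) = √400 = 20
Perimeter = 10 + 11 + 29 + 10 + 20 = 80.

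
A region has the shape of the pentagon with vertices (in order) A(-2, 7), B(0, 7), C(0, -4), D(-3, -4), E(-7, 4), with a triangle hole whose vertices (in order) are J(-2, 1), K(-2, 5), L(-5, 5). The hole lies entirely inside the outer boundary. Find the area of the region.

Outer boundary:
Σ = (-14) + (0) + (-12) + (-40) + (-41) = -107
Area = |Σ|/2 = 53.5.
Hole:
Apply the surveyor's formula: 2A = Σ (x_i·y_{i+1} − x_{i+1}·y_i), indices taken mod 3.
Σ = (-8) + (15) + (5) = 12
Area = |Σ|/2 = 6.
Net area = 53.5 − 6 = 47.5.

47.5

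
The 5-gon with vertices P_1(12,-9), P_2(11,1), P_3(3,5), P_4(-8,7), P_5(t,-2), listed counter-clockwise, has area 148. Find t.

The doubled signed area Σ (x_i y_{i+1} − x_{i+1} y_i) is linear in t.
With t=0 it equals 264; the coefficient of t is -16 (from the two edges through P_5).
So -16·t + 264 = 2·148 = 296 ⇒ t = -2.

-2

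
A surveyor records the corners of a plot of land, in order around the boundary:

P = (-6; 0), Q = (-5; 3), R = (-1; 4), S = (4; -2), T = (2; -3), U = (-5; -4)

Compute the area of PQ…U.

Apply the shoelace formula: 2A = Σ (x_i·y_{i+1} − x_{i+1}·y_i), indices taken mod 6.
Σ = (-18) + (-17) + (-14) + (-8) + (-23) + (-24) = -104
Area = |Σ|/2 = 52.

52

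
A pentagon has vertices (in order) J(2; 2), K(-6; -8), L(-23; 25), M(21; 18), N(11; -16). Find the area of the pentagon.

Cross-terms: -4, -334, -939, -534, 54  ⇒  Σ = -1757
Area = |Σ|/2 = 878.5.

878.5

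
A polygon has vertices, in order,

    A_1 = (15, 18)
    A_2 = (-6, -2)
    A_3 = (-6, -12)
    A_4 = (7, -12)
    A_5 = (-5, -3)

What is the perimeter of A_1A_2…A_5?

|A_1A_2| = √((-21)² + (-20)²) = √841 = 29
|A_2A_3| = √((0)² + (-10)²) = √100 = 10
|A_3A_4| = √((13)² + (0)²) = √169 = 13
|A_4A_5| = √((-12)² + (9)²) = √225 = 15
|A_5A_1| = √((20)² + (21)²) = √841 = 29
Perimeter = 29 + 10 + 13 + 15 + 29 = 96.

96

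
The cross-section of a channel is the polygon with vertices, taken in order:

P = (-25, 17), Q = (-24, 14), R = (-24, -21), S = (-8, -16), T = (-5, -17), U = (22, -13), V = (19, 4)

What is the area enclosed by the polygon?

1183.5

Σ = (58) + (840) + (216) + (56) + (439) + (335) + (423) = 2367
Area = |Σ|/2 = 1183.5.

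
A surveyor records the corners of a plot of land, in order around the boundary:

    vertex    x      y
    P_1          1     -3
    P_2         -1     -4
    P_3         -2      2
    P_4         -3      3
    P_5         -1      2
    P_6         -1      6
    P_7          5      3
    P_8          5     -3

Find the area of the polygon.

Σ = (-7) + (-10) + (0) + (-3) + (-4) + (-33) + (-30) + (-12) = -99
Area = |Σ|/2 = 49.5.

49.5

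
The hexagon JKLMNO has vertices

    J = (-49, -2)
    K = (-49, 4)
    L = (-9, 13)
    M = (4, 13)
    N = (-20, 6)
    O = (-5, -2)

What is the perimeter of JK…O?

146

|JK| = √((0)² + (6)²) = √36 = 6
|KL| = √((40)² + (9)²) = √1681 = 41
|LM| = √((13)² + (0)²) = √169 = 13
|MN| = √((-24)² + (-7)²) = √625 = 25
|NO| = √((15)² + (-8)²) = √289 = 17
|OJ| = √((-44)² + (0)²) = √1936 = 44
Perimeter = 6 + 41 + 13 + 25 + 17 + 44 = 146.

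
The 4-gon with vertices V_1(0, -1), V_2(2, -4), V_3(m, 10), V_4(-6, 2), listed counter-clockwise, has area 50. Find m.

2

The doubled signed area Σ (x_i y_{i+1} − x_{i+1} y_i) is linear in m.
With m=0 it equals 88; the coefficient of m is 6 (from the two edges through V_3).
So 6·m + 88 = 2·50 = 100 ⇒ m = 2.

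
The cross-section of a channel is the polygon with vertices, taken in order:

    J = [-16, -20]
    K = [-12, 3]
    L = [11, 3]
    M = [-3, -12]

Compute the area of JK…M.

Σ = (-288) + (-69) + (-123) + (-132) = -612
Area = |Σ|/2 = 306.

306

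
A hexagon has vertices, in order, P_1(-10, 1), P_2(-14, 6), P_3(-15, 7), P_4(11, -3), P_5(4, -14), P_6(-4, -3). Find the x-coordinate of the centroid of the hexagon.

19/99

Apply the surveyor's formula. First the cross-terms c_i = x_i·y_{i+1} − x_{i+1}·y_i:
  -46, -8, -32, -142, -68, -34  ⇒  2A = -330, A = -165.
Then Σ (x_i + x_{i+1})·c_i = -190, so x̄ = -190 / (6·(-165)) = 19/99.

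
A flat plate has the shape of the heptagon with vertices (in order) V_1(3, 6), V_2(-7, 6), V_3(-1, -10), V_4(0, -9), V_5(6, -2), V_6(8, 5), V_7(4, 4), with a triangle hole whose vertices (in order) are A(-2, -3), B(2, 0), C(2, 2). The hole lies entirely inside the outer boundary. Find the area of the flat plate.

130.5

Outer boundary:
Σ = (60) + (76) + (9) + (54) + (46) + (12) + (12) = 269
Area = |Σ|/2 = 134.5.
Hole:
Apply Gauss's area formula: 2A = Σ (x_i·y_{i+1} − x_{i+1}·y_i), indices taken mod 3.
Cross-terms: 6, 4, -2  ⇒  Σ = 8
Area = |Σ|/2 = 4.
Net area = 134.5 − 4 = 130.5.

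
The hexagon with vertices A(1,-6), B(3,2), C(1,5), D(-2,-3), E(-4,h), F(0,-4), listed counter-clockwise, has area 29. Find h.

-5

Write out the shoelace sum; only the two edges meeting at E involve h:
2·Area = [((-2)·h − (-4)·(-3)) + ((-4)·(-4) − 0·h)] + 44
       = -2·h + 48 = 58
⇒ h = -5.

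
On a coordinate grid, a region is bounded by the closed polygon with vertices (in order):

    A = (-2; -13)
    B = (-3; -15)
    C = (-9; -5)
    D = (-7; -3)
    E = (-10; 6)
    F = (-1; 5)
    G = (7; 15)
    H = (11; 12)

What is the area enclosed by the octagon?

Σ = (-9) + (-120) + (-8) + (-72) + (-44) + (-50) + (-81) + (-119) = -503
Area = |Σ|/2 = 251.5.

251.5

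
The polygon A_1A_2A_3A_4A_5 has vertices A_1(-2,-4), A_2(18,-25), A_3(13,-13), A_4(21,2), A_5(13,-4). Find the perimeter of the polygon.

84

|A_1A_2| = √((20)² + (-21)²) = √841 = 29
|A_2A_3| = √((-5)² + (12)²) = √169 = 13
|A_3A_4| = √((8)² + (15)²) = √289 = 17
|A_4A_5| = √((-8)² + (-6)²) = √100 = 10
|A_5A_1| = √((-15)² + (0)²) = √225 = 15
Perimeter = 29 + 13 + 17 + 10 + 15 = 84.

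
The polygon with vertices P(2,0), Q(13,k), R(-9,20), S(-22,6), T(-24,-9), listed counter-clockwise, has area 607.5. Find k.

The doubled signed area Σ (x_i y_{i+1} − x_{i+1} y_i) is linear in k.
With k=0 it equals 1006; the coefficient of k is 11 (from the two edges through Q).
So 11·k + 1006 = 2·607.5 = 1215 ⇒ k = 19.

19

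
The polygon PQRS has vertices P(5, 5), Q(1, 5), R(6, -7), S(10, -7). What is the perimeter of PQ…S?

34

|PQ| = √((-4)² + (0)²) = √16 = 4
|QR| = √((5)² + (-12)²) = √169 = 13
|RS| = √((4)² + (0)²) = √16 = 4
|SP| = √((-5)² + (12)²) = √169 = 13
Perimeter = 4 + 13 + 4 + 13 = 34.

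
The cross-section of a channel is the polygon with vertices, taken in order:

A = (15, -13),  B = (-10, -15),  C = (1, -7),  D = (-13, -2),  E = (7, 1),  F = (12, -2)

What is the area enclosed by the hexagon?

257

Apply the surveyor's formula: 2A = Σ (x_i·y_{i+1} − x_{i+1}·y_i), indices taken mod 6.
Σ = (-355) + (85) + (-93) + (1) + (-26) + (-126) = -514
Area = |Σ|/2 = 257.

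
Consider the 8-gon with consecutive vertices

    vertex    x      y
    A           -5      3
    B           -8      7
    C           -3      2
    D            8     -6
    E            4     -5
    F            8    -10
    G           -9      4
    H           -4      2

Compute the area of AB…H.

Apply the shoelace (surveyor's) formula: 2A = Σ (x_i·y_{i+1} − x_{i+1}·y_i), indices taken mod 8.
Σ = (-11) + (5) + (2) + (-16) + (0) + (-58) + (-2) + (-2) = -82
Area = |Σ|/2 = 41.

41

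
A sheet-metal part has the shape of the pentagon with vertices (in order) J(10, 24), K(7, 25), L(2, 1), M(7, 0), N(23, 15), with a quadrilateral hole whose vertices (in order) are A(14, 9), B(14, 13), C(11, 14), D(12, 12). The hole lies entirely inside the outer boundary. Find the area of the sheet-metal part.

263

Outer boundary:
Apply the shoelace formula: 2A = Σ (x_i·y_{i+1} − x_{i+1}·y_i), indices taken mod 5.
Cross-terms: 82, -43, -7, 105, 402  ⇒  Σ = 539
Area = |Σ|/2 = 269.5.
Hole:
Apply Gauss's area formula: 2A = Σ (x_i·y_{i+1} − x_{i+1}·y_i), indices taken mod 4.
Σ = (56) + (53) + (-36) + (-60) = 13
Area = |Σ|/2 = 6.5.
Net area = 269.5 − 6.5 = 263.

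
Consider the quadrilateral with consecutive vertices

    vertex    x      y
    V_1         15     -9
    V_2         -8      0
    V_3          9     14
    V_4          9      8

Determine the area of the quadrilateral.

219.5

V_1→V_2: (15)(0) − (-8)(-9) = -72
V_2→V_3: (-8)(14) − (9)(0) = -112
V_3→V_4: (9)(8) − (9)(14) = -54
V_4→V_1: (9)(-9) − (15)(8) = -201
Σ = -439
Area = |Σ|/2 = 219.5.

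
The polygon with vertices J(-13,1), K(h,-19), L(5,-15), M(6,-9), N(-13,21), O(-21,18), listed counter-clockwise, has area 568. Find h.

-20

The doubled signed area Σ (x_i y_{i+1} − x_{i+1} y_i) is linear in h.
With h=0 it equals 816; the coefficient of h is -16 (from the two edges through K).
So -16·h + 816 = 2·568 = 1136 ⇒ h = -20.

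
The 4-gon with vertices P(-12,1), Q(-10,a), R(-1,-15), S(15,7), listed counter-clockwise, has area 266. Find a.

-5

The doubled signed area Σ (x_i y_{i+1} − x_{i+1} y_i) is linear in a.
With a=0 it equals 477; the coefficient of a is -11 (from the two edges through Q).
So -11·a + 477 = 2·266 = 532 ⇒ a = -5.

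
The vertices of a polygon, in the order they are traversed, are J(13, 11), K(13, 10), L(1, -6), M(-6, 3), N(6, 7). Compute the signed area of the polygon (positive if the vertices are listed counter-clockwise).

Σ = (-13) + (-88) + (-33) + (-60) + (-25) = -219
Signed area = Σ/2 = -109.5 (negative ⇒ clockwise traversal).

-109.5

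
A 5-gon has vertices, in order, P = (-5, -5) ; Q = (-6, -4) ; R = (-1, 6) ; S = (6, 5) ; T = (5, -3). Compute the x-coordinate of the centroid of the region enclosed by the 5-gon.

Apply the shoelace formula. First the cross-terms c_i = x_i·y_{i+1} − x_{i+1}·y_i:
  -10, -40, -41, -43, -40  ⇒  2A = -174, A = -87.
Then Σ (x_i + x_{i+1})·c_i = -288, so x̄ = -288 / (6·(-87)) = 16/29.

16/29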